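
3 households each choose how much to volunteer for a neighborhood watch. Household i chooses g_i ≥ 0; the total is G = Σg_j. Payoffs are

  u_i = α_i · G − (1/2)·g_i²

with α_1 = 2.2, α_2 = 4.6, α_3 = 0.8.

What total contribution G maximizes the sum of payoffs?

22.8

Planner FOC: ∂(Σu_j)/∂g_i = (Σα_j) − g_i = 0, so g_i^SO = Σα_j = 7.6 for every i; G^SO = 22.8.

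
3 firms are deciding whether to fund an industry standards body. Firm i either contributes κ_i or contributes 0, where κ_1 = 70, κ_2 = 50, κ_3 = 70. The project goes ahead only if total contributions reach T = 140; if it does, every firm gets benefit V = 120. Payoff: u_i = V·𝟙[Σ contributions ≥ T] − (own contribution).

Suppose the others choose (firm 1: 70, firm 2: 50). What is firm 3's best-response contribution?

70

Others' total = 120. Contributing 70 brings total to 190 ≥ 140: gain V − κ_3 = 50.
Best response: 70.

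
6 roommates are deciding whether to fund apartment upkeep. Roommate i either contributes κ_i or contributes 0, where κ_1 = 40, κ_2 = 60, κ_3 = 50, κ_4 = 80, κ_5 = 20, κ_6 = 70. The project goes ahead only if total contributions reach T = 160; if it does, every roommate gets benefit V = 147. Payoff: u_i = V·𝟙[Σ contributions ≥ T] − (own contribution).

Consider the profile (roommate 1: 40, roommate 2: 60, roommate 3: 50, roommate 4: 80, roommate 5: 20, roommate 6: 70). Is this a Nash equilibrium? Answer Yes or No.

No

Total = 320 ≥ 160: provided.
Roommate 1 (pledges 40, payoff 107): dropping to 0 → total 280, payoff 147. Profitable deviation.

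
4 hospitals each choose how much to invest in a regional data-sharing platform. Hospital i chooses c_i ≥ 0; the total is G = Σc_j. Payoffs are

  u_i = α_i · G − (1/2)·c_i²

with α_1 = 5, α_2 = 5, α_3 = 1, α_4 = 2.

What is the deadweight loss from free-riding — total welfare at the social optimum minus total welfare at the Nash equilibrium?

196.5

Hospital i's FOC: ∂u_i/∂c_i = α_i − c_i = 0, so c_i* = α_i.
NE contributions = (5, 5, 1, 2); G = 13.
W^NE = (Σα)·G − ½Σα_i² = 13² − ½·55 = 141.5.
Planner sets c_i = Σα_j = 13 for every i, so G^SO = 4·13 = 52.
W^SO = (Σα)·G^SO − ½·4·(Σα)² = (4/2)·13² = 338.
Deadweight loss = W^SO − W^NE = 196.5.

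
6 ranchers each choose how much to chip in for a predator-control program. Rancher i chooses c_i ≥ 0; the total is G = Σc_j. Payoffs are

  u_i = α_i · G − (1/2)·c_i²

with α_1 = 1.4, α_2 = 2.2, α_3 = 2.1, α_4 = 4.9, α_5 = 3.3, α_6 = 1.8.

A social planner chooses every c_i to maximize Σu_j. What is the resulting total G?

94.2

Planner FOC: ∂(Σu_j)/∂c_i = (Σα_j) − c_i = 0, so c_i^SO = Σα_j = 15.7 for every i; G^SO = 94.2.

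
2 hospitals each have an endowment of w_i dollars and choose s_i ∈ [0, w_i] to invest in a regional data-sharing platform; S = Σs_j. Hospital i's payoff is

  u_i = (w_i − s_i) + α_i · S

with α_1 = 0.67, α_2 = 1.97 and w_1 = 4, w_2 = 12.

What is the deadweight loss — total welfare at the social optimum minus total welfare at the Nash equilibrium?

∂u_i/∂s_i = α_i − 1, so hospital i contributes w_i if α_i > 1, else 0.
α_i > 1 for i ∈ {2}; NE contributions (0, 12), S = 12.
W^NE = Σw_i − S^NE + (Σα_i)·S^NE = 16 + 1.64·12 = 35.68.
Planner: ∂(Σu_j)/∂s_i = Σα_j − 1 = 1.64 > 0, so everyone contributes w_i; S^SO = 16, W^SO = 16 + 1.64·16 = 42.24.
Deadweight loss = 6.56.

6.56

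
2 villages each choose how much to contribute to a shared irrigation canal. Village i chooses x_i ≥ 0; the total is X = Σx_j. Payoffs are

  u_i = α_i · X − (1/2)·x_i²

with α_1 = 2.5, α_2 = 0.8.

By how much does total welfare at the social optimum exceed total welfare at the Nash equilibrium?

Village i's FOC: ∂u_i/∂x_i = α_i − x_i = 0, so x_i* = α_i.
NE contributions = (2.5, 0.8); X = 3.3.
W^NE = (Σα)·X − ½Σα_i² = 3.3² − ½·6.89 = 7.445.
Planner sets x_i = Σα_j = 3.3 for every i, so X^SO = 2·3.3 = 6.6.
W^SO = (Σα)·X^SO − ½·2·(Σα)² = (2/2)·3.3² = 10.89.
Deadweight loss = W^SO − W^NE = 3.445.

3.445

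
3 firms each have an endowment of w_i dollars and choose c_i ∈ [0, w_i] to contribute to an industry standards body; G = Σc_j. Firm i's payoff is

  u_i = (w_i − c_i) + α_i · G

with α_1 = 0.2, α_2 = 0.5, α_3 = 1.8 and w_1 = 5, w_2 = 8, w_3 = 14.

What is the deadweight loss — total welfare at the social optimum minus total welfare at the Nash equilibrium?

19.5

∂u_i/∂c_i = α_i − 1, so firm i contributes w_i if α_i > 1, else 0.
α_i > 1 for i ∈ {3}; NE contributions (0, 0, 14), G = 14.
W^NE = Σw_i − G^NE + (Σα_i)·G^NE = 27 + 1.5·14 = 48.
Planner: ∂(Σu_j)/∂c_i = Σα_j − 1 = 1.5 > 0, so everyone contributes w_i; G^SO = 27, W^SO = 27 + 1.5·27 = 67.5.
Deadweight loss = 19.5.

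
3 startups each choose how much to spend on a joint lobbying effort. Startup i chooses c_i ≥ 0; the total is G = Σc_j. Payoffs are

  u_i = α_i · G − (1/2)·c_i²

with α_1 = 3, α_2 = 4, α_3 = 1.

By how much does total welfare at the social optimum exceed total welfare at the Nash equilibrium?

45

Startup i's FOC: ∂u_i/∂c_i = α_i − c_i = 0, so c_i* = α_i.
NE contributions = (3, 4, 1); G = 8.
W^NE = (Σα)·G − ½Σα_i² = 8² − ½·26 = 51.
Planner sets c_i = Σα_j = 8 for every i, so G^SO = 3·8 = 24.
W^SO = (Σα)·G^SO − ½·3·(Σα)² = (3/2)·8² = 96.
Deadweight loss = W^SO − W^NE = 45.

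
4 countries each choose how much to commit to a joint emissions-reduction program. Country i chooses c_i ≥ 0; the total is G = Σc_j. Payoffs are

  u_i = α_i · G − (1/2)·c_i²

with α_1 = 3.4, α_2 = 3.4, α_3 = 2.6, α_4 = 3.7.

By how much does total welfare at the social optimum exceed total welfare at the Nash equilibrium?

193.395

Country i's FOC: ∂u_i/∂c_i = α_i − c_i = 0, so c_i* = α_i.
NE contributions = (3.4, 3.4, 2.6, 3.7); G = 13.1.
W^NE = (Σα)·G − ½Σα_i² = 13.1² − ½·43.57 = 149.825.
Planner sets c_i = Σα_j = 13.1 for every i, so G^SO = 4·13.1 = 52.4.
W^SO = (Σα)·G^SO − ½·4·(Σα)² = (4/2)·13.1² = 343.22.
Deadweight loss = W^SO − W^NE = 193.395.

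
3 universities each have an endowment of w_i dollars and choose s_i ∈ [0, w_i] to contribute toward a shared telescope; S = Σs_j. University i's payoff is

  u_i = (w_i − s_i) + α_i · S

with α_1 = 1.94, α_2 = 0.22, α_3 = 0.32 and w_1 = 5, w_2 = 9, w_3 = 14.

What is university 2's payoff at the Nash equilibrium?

∂u_i/∂s_i = α_i − 1, so university i contributes w_i if α_i > 1, else 0.
α_i > 1 for i ∈ {1}; NE contributions (5, 0, 0), S = 5.
u_2 = (9 − 0) + 0.22·5 = 10.1.

10.1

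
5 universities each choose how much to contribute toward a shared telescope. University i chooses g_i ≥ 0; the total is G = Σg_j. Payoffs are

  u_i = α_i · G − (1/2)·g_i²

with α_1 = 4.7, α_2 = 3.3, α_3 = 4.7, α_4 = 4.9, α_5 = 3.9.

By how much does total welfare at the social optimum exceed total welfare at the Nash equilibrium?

University i's FOC: ∂u_i/∂g_i = α_i − g_i = 0, so g_i* = α_i.
NE contributions = (4.7, 3.3, 4.7, 4.9, 3.9); G = 21.5.
W^NE = (Σα)·G − ½Σα_i² = 21.5² − ½·94.29 = 415.105.
Planner sets g_i = Σα_j = 21.5 for every i, so G^SO = 5·21.5 = 107.5.
W^SO = (Σα)·G^SO − ½·5·(Σα)² = (5/2)·21.5² = 1155.625.
Deadweight loss = W^SO − W^NE = 740.52.

740.52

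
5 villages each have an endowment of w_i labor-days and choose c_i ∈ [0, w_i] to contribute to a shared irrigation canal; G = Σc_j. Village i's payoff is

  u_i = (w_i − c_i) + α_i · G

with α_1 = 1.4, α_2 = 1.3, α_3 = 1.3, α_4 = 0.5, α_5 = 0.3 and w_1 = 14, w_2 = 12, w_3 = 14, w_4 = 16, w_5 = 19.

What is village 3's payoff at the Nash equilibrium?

∂u_i/∂c_i = α_i − 1, so village i contributes w_i if α_i > 1, else 0.
α_i > 1 for i ∈ {1, 2, 3}; NE contributions (14, 12, 14, 0, 0), G = 40.
u_3 = (14 − 14) + 1.3·40 = 52.

52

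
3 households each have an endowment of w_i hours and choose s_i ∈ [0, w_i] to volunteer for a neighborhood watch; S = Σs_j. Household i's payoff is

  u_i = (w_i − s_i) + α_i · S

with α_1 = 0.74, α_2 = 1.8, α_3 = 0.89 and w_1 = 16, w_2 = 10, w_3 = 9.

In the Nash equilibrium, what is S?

∂u_i/∂s_i = α_i − 1, so household i contributes w_i if α_i > 1, else 0.
α_i > 1 for i ∈ {2}; NE contributions (0, 10, 0), S = 10.

10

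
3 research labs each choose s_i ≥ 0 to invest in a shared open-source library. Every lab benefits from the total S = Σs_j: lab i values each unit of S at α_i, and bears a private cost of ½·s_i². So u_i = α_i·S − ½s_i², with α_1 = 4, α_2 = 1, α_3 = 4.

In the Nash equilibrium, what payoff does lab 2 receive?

8.5

Lab i's FOC: ∂u_i/∂s_i = α_i − s_i = 0, so s_i* = α_i.
NE contributions = (4, 1, 4); S = 9.
u_2 = α_2·S − ½·(s_2)² = 1·9 − ½·1² = 8.5.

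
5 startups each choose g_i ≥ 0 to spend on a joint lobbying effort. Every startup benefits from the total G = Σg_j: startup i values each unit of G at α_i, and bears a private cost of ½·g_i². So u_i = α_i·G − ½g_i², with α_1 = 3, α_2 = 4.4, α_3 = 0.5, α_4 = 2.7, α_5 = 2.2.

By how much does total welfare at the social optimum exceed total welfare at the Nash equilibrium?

266.13

Startup i's FOC: ∂u_i/∂g_i = α_i − g_i = 0, so g_i* = α_i.
NE contributions = (3, 4.4, 0.5, 2.7, 2.2); G = 12.8.
W^NE = (Σα)·G − ½Σα_i² = 12.8² − ½·40.74 = 143.47.
Planner sets g_i = Σα_j = 12.8 for every i, so G^SO = 5·12.8 = 64.
W^SO = (Σα)·G^SO − ½·5·(Σα)² = (5/2)·12.8² = 409.6.
Deadweight loss = W^SO − W^NE = 266.13.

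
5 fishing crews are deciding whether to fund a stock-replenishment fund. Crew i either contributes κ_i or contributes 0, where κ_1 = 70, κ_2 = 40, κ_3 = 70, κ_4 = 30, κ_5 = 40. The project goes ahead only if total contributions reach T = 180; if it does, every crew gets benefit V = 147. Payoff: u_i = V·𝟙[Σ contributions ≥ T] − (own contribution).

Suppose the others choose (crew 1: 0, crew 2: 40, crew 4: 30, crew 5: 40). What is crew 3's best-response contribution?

Others' total = 110. Contributing 70 brings total to 180 ≥ 180: gain V − κ_3 = 77.
Best response: 70.

70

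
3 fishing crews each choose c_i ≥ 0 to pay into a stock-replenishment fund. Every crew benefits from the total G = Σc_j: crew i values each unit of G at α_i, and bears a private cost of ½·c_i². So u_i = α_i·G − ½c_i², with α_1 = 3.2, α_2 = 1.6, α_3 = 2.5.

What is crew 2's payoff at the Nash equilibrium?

Crew i's FOC: ∂u_i/∂c_i = α_i − c_i = 0, so c_i* = α_i.
NE contributions = (3.2, 1.6, 2.5); G = 7.3.
u_2 = α_2·G − ½·(c_2)² = 1.6·7.3 − ½·1.6² = 10.4.

10.4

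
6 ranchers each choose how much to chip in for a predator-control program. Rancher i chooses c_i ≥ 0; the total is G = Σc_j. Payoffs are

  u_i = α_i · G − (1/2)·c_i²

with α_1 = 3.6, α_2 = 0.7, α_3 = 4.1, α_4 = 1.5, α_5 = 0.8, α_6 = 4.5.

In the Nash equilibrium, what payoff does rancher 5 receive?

11.84

Rancher i's FOC: ∂u_i/∂c_i = α_i − c_i = 0, so c_i* = α_i.
NE contributions = (3.6, 0.7, 4.1, 1.5, 0.8, 4.5); G = 15.2.
u_5 = α_5·G − ½·(c_5)² = 0.8·15.2 − ½·0.8² = 11.84.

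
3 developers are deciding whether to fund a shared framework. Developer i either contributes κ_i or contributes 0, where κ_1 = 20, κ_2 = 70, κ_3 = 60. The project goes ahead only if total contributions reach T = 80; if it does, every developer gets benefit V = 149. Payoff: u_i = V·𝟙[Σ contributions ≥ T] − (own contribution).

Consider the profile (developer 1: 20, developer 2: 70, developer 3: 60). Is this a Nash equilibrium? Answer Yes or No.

No

Total = 150 ≥ 80: provided.
Developer 1 (pledges 20, payoff 129): dropping to 0 → total 130, payoff 149. Profitable deviation.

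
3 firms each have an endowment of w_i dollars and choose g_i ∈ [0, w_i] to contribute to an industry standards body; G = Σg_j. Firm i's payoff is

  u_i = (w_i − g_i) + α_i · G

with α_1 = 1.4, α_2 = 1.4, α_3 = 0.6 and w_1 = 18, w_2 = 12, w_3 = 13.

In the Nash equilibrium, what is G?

∂u_i/∂g_i = α_i − 1, so firm i contributes w_i if α_i > 1, else 0.
α_i > 1 for i ∈ {1, 2}; NE contributions (18, 12, 0), G = 30.

30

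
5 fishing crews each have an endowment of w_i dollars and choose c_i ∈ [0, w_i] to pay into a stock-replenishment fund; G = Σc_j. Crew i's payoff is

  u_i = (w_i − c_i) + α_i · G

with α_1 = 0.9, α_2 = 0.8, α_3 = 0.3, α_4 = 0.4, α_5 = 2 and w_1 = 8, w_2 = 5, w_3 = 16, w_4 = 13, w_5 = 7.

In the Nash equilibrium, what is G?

∂u_i/∂c_i = α_i − 1, so crew i contributes w_i if α_i > 1, else 0.
α_i > 1 for i ∈ {5}; NE contributions (0, 0, 0, 0, 7), G = 7.

7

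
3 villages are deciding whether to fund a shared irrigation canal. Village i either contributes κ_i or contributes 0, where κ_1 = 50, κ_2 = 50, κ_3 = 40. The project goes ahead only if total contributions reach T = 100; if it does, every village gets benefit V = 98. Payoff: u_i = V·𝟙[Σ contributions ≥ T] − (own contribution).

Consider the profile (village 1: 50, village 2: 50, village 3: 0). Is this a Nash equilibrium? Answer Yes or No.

Total = 100 ≥ 100: provided.
Village 1 (pledges 50, payoff 48): dropping to 0 → total 50, payoff 0. No gain.
Village 2 (pledges 50, payoff 48): dropping to 0 → total 50, payoff 0. No gain.
Village 3 (pledges 0, payoff 98): pledging 40 → total 140, payoff 58. No gain.

Yes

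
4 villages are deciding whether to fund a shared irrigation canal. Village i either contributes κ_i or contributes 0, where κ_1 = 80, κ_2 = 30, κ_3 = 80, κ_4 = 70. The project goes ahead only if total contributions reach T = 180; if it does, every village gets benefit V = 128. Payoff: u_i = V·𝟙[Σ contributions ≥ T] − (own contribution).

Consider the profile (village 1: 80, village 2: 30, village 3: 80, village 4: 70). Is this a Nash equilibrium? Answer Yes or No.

No

Total = 260 ≥ 180: provided.
Village 1 (pledges 80, payoff 48): dropping to 0 → total 180, payoff 128. Profitable deviation.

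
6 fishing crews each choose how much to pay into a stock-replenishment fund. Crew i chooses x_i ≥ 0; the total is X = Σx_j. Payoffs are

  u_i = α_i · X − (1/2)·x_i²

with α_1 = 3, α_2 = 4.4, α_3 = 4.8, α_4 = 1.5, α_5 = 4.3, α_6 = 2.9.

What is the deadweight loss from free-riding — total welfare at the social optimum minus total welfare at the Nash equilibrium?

913.895

Crew i's FOC: ∂u_i/∂x_i = α_i − x_i = 0, so x_i* = α_i.
NE contributions = (3, 4.4, 4.8, 1.5, 4.3, 2.9); X = 20.9.
W^NE = (Σα)·X − ½Σα_i² = 20.9² − ½·80.55 = 396.535.
Planner sets x_i = Σα_j = 20.9 for every i, so X^SO = 6·20.9 = 125.4.
W^SO = (Σα)·X^SO − ½·6·(Σα)² = (6/2)·20.9² = 1310.43.
Deadweight loss = W^SO − W^NE = 913.895.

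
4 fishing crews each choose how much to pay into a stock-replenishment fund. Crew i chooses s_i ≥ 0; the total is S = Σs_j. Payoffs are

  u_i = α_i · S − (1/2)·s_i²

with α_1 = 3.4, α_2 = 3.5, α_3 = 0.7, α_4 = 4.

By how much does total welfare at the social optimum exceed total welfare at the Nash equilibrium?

Crew i's FOC: ∂u_i/∂s_i = α_i − s_i = 0, so s_i* = α_i.
NE contributions = (3.4, 3.5, 0.7, 4); S = 11.6.
W^NE = (Σα)·S − ½Σα_i² = 11.6² − ½·40.3 = 114.41.
Planner sets s_i = Σα_j = 11.6 for every i, so S^SO = 4·11.6 = 46.4.
W^SO = (Σα)·S^SO − ½·4·(Σα)² = (4/2)·11.6² = 269.12.
Deadweight loss = W^SO − W^NE = 154.71.

154.71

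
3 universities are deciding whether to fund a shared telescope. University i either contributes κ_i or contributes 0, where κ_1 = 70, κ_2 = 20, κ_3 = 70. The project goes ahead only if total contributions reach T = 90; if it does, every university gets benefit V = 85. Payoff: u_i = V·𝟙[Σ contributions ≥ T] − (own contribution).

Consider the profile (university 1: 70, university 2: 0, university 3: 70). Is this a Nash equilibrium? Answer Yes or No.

Total = 140 ≥ 90: provided.
University 1 (pledges 70, payoff 15): dropping to 0 → total 70, payoff 0. No gain.
University 2 (pledges 0, payoff 85): pledging 20 → total 160, payoff 65. No gain.
University 3 (pledges 70, payoff 15): dropping to 0 → total 70, payoff 0. No gain.

Yes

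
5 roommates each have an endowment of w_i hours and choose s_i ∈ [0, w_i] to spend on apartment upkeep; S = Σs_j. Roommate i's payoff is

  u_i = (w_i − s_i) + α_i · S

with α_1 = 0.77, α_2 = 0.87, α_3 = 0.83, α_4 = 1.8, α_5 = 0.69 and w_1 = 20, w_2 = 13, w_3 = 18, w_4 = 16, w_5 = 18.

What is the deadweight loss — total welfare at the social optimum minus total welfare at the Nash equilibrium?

∂u_i/∂s_i = α_i − 1, so roommate i contributes w_i if α_i > 1, else 0.
α_i > 1 for i ∈ {4}; NE contributions (0, 0, 0, 16, 0), S = 16.
W^NE = Σw_i − S^NE + (Σα_i)·S^NE = 85 + 3.96·16 = 148.36.
Planner: ∂(Σu_j)/∂s_i = Σα_j − 1 = 3.96 > 0, so everyone contributes w_i; S^SO = 85, W^SO = 85 + 3.96·85 = 421.6.
Deadweight loss = 273.24.

273.24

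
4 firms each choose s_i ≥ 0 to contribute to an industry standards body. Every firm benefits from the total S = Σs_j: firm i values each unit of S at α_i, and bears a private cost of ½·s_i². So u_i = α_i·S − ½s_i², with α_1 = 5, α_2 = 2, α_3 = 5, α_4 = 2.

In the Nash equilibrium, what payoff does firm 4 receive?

Firm i's FOC: ∂u_i/∂s_i = α_i − s_i = 0, so s_i* = α_i.
NE contributions = (5, 2, 5, 2); S = 14.
u_4 = α_4·S − ½·(s_4)² = 2·14 − ½·2² = 26.

26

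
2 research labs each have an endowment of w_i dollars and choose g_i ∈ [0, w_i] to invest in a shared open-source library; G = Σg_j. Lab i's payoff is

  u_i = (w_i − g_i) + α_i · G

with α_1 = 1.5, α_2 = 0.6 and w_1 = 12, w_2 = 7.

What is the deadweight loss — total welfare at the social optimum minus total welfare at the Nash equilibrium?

∂u_i/∂g_i = α_i − 1, so lab i contributes w_i if α_i > 1, else 0.
α_i > 1 for i ∈ {1}; NE contributions (12, 0), G = 12.
W^NE = Σw_i − G^NE + (Σα_i)·G^NE = 19 + 1.1·12 = 32.2.
Planner: ∂(Σu_j)/∂g_i = Σα_j − 1 = 1.1 > 0, so everyone contributes w_i; G^SO = 19, W^SO = 19 + 1.1·19 = 39.9.
Deadweight loss = 7.7.

7.7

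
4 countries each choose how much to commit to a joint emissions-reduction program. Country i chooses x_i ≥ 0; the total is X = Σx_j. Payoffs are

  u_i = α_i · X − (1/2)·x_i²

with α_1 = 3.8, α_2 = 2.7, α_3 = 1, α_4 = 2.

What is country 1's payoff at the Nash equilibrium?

Country i's FOC: ∂u_i/∂x_i = α_i − x_i = 0, so x_i* = α_i.
NE contributions = (3.8, 2.7, 1, 2); X = 9.5.
u_1 = α_1·X − ½·(x_1)² = 3.8·9.5 − ½·3.8² = 28.88.

28.88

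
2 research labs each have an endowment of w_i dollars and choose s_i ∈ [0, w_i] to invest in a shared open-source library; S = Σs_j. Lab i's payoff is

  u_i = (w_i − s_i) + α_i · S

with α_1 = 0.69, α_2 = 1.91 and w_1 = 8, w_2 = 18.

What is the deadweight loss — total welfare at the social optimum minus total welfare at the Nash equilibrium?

12.8

∂u_i/∂s_i = α_i − 1, so lab i contributes w_i if α_i > 1, else 0.
α_i > 1 for i ∈ {2}; NE contributions (0, 18), S = 18.
W^NE = Σw_i − S^NE + (Σα_i)·S^NE = 26 + 1.6·18 = 54.8.
Planner: ∂(Σu_j)/∂s_i = Σα_j − 1 = 1.6 > 0, so everyone contributes w_i; S^SO = 26, W^SO = 26 + 1.6·26 = 67.6.
Deadweight loss = 12.8.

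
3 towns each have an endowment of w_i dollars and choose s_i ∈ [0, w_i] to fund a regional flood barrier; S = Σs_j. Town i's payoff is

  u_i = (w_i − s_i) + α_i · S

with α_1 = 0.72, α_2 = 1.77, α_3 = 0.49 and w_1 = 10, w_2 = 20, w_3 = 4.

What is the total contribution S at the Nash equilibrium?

20

∂u_i/∂s_i = α_i − 1, so town i contributes w_i if α_i > 1, else 0.
α_i > 1 for i ∈ {2}; NE contributions (0, 20, 0), S = 20.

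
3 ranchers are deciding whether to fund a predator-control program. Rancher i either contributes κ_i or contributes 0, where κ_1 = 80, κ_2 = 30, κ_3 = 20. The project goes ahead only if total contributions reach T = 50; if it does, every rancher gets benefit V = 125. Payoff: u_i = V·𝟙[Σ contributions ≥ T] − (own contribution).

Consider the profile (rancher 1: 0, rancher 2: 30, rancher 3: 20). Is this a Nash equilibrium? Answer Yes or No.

Yes

Total = 50 ≥ 50: provided.
Rancher 1 (pledges 0, payoff 125): pledging 80 → total 130, payoff 45. No gain.
Rancher 2 (pledges 30, payoff 95): dropping to 0 → total 20, payoff 0. No gain.
Rancher 3 (pledges 20, payoff 105): dropping to 0 → total 30, payoff 0. No gain.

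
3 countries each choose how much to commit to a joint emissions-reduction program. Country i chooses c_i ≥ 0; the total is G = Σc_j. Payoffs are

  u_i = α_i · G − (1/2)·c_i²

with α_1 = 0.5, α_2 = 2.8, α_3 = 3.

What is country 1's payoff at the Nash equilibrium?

3.025

Country i's FOC: ∂u_i/∂c_i = α_i − c_i = 0, so c_i* = α_i.
NE contributions = (0.5, 2.8, 3); G = 6.3.
u_1 = α_1·G − ½·(c_1)² = 0.5·6.3 − ½·0.5² = 3.025.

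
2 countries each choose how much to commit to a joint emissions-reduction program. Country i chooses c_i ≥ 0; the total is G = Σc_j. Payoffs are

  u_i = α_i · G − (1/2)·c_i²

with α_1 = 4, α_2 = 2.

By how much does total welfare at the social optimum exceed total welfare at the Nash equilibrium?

10

Country i's FOC: ∂u_i/∂c_i = α_i − c_i = 0, so c_i* = α_i.
NE contributions = (4, 2); G = 6.
W^NE = (Σα)·G − ½Σα_i² = 6² − ½·20 = 26.
Planner sets c_i = Σα_j = 6 for every i, so G^SO = 2·6 = 12.
W^SO = (Σα)·G^SO − ½·2·(Σα)² = (2/2)·6² = 36.
Deadweight loss = W^SO − W^NE = 10.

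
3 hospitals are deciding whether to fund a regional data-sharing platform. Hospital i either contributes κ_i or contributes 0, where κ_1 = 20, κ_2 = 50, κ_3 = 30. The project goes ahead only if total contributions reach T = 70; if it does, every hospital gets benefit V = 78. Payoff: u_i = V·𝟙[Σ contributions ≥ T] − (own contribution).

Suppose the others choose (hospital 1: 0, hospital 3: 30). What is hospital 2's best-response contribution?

50

Others' total = 30. Contributing 50 brings total to 80 ≥ 70: gain V − κ_2 = 28.
Best response: 50.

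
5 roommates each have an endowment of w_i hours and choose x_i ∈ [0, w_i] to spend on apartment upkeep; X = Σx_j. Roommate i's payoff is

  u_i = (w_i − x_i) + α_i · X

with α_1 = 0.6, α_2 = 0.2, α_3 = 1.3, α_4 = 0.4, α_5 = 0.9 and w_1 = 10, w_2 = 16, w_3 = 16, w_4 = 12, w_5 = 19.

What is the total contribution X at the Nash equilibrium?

∂u_i/∂x_i = α_i − 1, so roommate i contributes w_i if α_i > 1, else 0.
α_i > 1 for i ∈ {3}; NE contributions (0, 0, 16, 0, 0), X = 16.

16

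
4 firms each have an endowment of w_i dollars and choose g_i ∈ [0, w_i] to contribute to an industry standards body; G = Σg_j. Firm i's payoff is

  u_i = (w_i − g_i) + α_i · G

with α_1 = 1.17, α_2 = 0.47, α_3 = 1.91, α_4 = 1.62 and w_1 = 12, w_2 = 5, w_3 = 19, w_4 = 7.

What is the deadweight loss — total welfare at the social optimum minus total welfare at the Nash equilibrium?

20.85

∂u_i/∂g_i = α_i − 1, so firm i contributes w_i if α_i > 1, else 0.
α_i > 1 for i ∈ {1, 3, 4}; NE contributions (12, 0, 19, 7), G = 38.
W^NE = Σw_i − G^NE + (Σα_i)·G^NE = 43 + 4.17·38 = 201.46.
Planner: ∂(Σu_j)/∂g_i = Σα_j − 1 = 4.17 > 0, so everyone contributes w_i; G^SO = 43, W^SO = 43 + 4.17·43 = 222.31.
Deadweight loss = 20.85.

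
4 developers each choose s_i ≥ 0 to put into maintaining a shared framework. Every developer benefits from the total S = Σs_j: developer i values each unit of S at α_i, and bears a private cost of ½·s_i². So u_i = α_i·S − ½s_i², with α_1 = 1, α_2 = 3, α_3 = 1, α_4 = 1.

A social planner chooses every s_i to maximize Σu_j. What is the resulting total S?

24

Planner FOC: ∂(Σu_j)/∂s_i = (Σα_j) − s_i = 0, so s_i^SO = Σα_j = 6 for every i; S^SO = 24.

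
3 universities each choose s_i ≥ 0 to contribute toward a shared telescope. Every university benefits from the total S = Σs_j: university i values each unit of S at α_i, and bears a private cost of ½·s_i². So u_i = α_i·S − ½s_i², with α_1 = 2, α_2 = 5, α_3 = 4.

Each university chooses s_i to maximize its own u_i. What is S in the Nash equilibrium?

University i's FOC: ∂u_i/∂s_i = α_i − s_i = 0, so s_i* = α_i.
NE contributions = (2, 5, 4); S = 11.

11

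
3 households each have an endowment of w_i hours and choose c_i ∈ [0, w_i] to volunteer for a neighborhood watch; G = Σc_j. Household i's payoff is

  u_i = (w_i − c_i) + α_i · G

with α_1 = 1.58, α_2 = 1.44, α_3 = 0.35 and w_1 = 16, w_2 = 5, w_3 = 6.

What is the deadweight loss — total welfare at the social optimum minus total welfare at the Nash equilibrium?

∂u_i/∂c_i = α_i − 1, so household i contributes w_i if α_i > 1, else 0.
α_i > 1 for i ∈ {1, 2}; NE contributions (16, 5, 0), G = 21.
W^NE = Σw_i − G^NE + (Σα_i)·G^NE = 27 + 2.37·21 = 76.77.
Planner: ∂(Σu_j)/∂c_i = Σα_j − 1 = 2.37 > 0, so everyone contributes w_i; G^SO = 27, W^SO = 27 + 2.37·27 = 90.99.
Deadweight loss = 14.22.

14.22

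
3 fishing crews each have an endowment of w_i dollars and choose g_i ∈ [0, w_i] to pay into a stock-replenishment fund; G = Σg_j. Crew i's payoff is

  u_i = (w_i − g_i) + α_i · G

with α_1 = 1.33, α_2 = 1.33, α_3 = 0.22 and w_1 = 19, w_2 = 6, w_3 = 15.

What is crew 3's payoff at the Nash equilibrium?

∂u_i/∂g_i = α_i − 1, so crew i contributes w_i if α_i > 1, else 0.
α_i > 1 for i ∈ {1, 2}; NE contributions (19, 6, 0), G = 25.
u_3 = (15 − 0) + 0.22·25 = 20.5.

20.5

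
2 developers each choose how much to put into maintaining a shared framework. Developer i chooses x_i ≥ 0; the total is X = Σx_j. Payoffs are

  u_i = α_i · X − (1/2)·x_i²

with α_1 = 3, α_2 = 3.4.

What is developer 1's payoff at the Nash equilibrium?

Developer i's FOC: ∂u_i/∂x_i = α_i − x_i = 0, so x_i* = α_i.
NE contributions = (3, 3.4); X = 6.4.
u_1 = α_1·X − ½·(x_1)² = 3·6.4 − ½·3² = 14.7.

14.7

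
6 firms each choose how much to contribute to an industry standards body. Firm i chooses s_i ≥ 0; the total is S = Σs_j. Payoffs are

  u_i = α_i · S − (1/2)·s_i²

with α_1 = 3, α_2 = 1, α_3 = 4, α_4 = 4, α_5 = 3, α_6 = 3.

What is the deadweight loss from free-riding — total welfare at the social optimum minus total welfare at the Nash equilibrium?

Firm i's FOC: ∂u_i/∂s_i = α_i − s_i = 0, so s_i* = α_i.
NE contributions = (3, 1, 4, 4, 3, 3); S = 18.
W^NE = (Σα)·S − ½Σα_i² = 18² − ½·60 = 294.
Planner sets s_i = Σα_j = 18 for every i, so S^SO = 6·18 = 108.
W^SO = (Σα)·S^SO − ½·6·(Σα)² = (6/2)·18² = 972.
Deadweight loss = W^SO − W^NE = 678.

678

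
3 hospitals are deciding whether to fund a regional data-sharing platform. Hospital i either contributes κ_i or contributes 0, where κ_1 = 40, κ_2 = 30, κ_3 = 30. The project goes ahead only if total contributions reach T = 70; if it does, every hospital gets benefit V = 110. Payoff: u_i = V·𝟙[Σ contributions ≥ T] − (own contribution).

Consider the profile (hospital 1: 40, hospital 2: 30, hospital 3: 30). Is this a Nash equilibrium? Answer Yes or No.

No

Total = 100 ≥ 70: provided.
Hospital 1 (pledges 40, payoff 70): dropping to 0 → total 60, payoff 0. No gain.
Hospital 2 (pledges 30, payoff 80): dropping to 0 → total 70, payoff 110. Profitable deviation.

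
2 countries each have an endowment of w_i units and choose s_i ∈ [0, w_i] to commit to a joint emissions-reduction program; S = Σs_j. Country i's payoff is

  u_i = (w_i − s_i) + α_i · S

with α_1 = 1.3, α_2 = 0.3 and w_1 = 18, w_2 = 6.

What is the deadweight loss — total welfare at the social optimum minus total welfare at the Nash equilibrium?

3.6

∂u_i/∂s_i = α_i − 1, so country i contributes w_i if α_i > 1, else 0.
α_i > 1 for i ∈ {1}; NE contributions (18, 0), S = 18.
W^NE = Σw_i − S^NE + (Σα_i)·S^NE = 24 + 0.6·18 = 34.8.
Planner: ∂(Σu_j)/∂s_i = Σα_j − 1 = 0.6 > 0, so everyone contributes w_i; S^SO = 24, W^SO = 24 + 0.6·24 = 38.4.
Deadweight loss = 3.6.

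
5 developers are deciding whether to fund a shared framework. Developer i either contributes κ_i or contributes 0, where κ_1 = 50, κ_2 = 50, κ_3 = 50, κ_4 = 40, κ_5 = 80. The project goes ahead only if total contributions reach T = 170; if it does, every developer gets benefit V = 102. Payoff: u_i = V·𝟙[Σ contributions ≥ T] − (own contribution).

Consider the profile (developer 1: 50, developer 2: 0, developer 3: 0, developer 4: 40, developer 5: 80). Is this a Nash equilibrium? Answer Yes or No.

Total = 170 ≥ 170: provided.
Developer 1 (pledges 50, payoff 52): dropping to 0 → total 120, payoff 0. No gain.
Developer 2 (pledges 0, payoff 102): pledging 50 → total 220, payoff 52. No gain.
Developer 3 (pledges 0, payoff 102): pledging 50 → total 220, payoff 52. No gain.
Developer 4 (pledges 40, payoff 62): dropping to 0 → total 130, payoff 0. No gain.
Developer 5 (pledges 80, payoff 22): dropping to 0 → total 90, payoff 0. No gain.

Yes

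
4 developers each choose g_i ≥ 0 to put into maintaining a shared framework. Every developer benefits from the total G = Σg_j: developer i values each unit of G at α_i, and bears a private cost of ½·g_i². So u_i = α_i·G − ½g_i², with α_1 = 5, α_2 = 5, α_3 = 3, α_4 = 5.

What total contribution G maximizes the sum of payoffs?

Planner FOC: ∂(Σu_j)/∂g_i = (Σα_j) − g_i = 0, so g_i^SO = Σα_j = 18 for every i; G^SO = 72.

72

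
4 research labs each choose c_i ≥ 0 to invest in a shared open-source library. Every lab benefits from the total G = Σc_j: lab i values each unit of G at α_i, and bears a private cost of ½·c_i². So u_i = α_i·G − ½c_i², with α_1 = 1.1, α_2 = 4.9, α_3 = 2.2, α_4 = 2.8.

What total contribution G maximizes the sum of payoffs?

44

Planner FOC: ∂(Σu_j)/∂c_i = (Σα_j) − c_i = 0, so c_i^SO = Σα_j = 11 for every i; G^SO = 44.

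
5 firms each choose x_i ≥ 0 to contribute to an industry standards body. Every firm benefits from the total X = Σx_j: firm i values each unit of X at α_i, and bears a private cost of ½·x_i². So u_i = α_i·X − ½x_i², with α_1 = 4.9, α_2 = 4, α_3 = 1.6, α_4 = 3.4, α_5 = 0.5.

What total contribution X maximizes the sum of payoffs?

72

Planner FOC: ∂(Σu_j)/∂x_i = (Σα_j) − x_i = 0, so x_i^SO = Σα_j = 14.4 for every i; X^SO = 72.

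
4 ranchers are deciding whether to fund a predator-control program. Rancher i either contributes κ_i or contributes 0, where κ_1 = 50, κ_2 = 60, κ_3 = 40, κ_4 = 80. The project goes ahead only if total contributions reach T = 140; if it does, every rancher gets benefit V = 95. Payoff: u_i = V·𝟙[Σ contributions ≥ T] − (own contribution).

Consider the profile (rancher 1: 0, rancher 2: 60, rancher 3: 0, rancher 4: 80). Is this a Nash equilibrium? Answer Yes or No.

Yes

Total = 140 ≥ 140: provided.
Rancher 1 (pledges 0, payoff 95): pledging 50 → total 190, payoff 45. No gain.
Rancher 2 (pledges 60, payoff 35): dropping to 0 → total 80, payoff 0. No gain.
Rancher 3 (pledges 0, payoff 95): pledging 40 → total 180, payoff 55. No gain.
Rancher 4 (pledges 80, payoff 15): dropping to 0 → total 60, payoff 0. No gain.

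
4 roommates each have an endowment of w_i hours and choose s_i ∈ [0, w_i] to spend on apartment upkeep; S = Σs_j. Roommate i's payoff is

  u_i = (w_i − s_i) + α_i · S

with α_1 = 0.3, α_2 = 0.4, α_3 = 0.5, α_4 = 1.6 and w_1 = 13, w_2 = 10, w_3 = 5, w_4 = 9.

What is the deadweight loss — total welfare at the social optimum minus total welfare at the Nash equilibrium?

50.4

∂u_i/∂s_i = α_i − 1, so roommate i contributes w_i if α_i > 1, else 0.
α_i > 1 for i ∈ {4}; NE contributions (0, 0, 0, 9), S = 9.
W^NE = Σw_i − S^NE + (Σα_i)·S^NE = 37 + 1.8·9 = 53.2.
Planner: ∂(Σu_j)/∂s_i = Σα_j − 1 = 1.8 > 0, so everyone contributes w_i; S^SO = 37, W^SO = 37 + 1.8·37 = 103.6.
Deadweight loss = 50.4.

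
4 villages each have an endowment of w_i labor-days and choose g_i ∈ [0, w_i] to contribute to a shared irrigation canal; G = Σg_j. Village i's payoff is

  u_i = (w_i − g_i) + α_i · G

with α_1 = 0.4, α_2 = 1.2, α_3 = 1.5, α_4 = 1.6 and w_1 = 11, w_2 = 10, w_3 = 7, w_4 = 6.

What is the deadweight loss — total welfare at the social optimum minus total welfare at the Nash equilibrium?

40.7

∂u_i/∂g_i = α_i − 1, so village i contributes w_i if α_i > 1, else 0.
α_i > 1 for i ∈ {2, 3, 4}; NE contributions (0, 10, 7, 6), G = 23.
W^NE = Σw_i − G^NE + (Σα_i)·G^NE = 34 + 3.7·23 = 119.1.
Planner: ∂(Σu_j)/∂g_i = Σα_j − 1 = 3.7 > 0, so everyone contributes w_i; G^SO = 34, W^SO = 34 + 3.7·34 = 159.8.
Deadweight loss = 40.7.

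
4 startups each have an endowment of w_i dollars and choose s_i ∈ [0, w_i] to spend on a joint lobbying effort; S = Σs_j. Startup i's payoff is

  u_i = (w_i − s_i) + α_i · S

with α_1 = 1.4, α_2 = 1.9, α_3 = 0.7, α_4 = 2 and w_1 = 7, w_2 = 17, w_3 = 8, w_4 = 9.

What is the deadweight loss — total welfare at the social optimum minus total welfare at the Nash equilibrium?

∂u_i/∂s_i = α_i − 1, so startup i contributes w_i if α_i > 1, else 0.
α_i > 1 for i ∈ {1, 2, 4}; NE contributions (7, 17, 0, 9), S = 33.
W^NE = Σw_i − S^NE + (Σα_i)·S^NE = 41 + 5·33 = 206.
Planner: ∂(Σu_j)/∂s_i = Σα_j − 1 = 5 > 0, so everyone contributes w_i; S^SO = 41, W^SO = 41 + 5·41 = 246.
Deadweight loss = 40.

40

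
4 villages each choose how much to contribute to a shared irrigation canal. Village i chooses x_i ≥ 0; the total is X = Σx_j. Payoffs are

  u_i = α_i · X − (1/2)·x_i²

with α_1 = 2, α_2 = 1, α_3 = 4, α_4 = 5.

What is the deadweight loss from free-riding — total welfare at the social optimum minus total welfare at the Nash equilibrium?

167

Village i's FOC: ∂u_i/∂x_i = α_i − x_i = 0, so x_i* = α_i.
NE contributions = (2, 1, 4, 5); X = 12.
W^NE = (Σα)·X − ½Σα_i² = 12² − ½·46 = 121.
Planner sets x_i = Σα_j = 12 for every i, so X^SO = 4·12 = 48.
W^SO = (Σα)·X^SO − ½·4·(Σα)² = (4/2)·12² = 288.
Deadweight loss = W^SO − W^NE = 167.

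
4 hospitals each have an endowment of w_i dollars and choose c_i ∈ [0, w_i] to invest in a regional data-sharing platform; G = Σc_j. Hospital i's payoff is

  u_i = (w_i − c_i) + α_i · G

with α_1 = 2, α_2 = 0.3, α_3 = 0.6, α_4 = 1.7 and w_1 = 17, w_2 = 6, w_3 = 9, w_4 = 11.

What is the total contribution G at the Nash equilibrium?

28

∂u_i/∂c_i = α_i − 1, so hospital i contributes w_i if α_i > 1, else 0.
α_i > 1 for i ∈ {1, 4}; NE contributions (17, 0, 0, 11), G = 28.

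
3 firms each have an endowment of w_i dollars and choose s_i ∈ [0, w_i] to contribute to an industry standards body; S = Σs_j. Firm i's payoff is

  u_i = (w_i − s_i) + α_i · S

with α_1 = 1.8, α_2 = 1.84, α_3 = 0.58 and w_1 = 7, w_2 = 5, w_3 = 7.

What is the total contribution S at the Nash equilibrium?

∂u_i/∂s_i = α_i − 1, so firm i contributes w_i if α_i > 1, else 0.
α_i > 1 for i ∈ {1, 2}; NE contributions (7, 5, 0), S = 12.

12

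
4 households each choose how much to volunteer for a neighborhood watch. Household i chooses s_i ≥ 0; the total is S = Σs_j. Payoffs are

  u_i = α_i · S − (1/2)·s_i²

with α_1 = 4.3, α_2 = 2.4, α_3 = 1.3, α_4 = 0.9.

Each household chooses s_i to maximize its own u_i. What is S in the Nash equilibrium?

8.9

Household i's FOC: ∂u_i/∂s_i = α_i − s_i = 0, so s_i* = α_i.
NE contributions = (4.3, 2.4, 1.3, 0.9); S = 8.9.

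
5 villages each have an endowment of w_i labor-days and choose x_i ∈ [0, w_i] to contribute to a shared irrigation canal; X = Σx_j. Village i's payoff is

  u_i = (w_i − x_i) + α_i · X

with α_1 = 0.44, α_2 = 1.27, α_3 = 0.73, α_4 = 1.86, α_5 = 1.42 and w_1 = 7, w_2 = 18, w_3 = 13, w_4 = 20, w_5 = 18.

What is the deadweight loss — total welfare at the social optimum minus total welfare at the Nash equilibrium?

94.4

∂u_i/∂x_i = α_i − 1, so village i contributes w_i if α_i > 1, else 0.
α_i > 1 for i ∈ {2, 4, 5}; NE contributions (0, 18, 0, 20, 18), X = 56.
W^NE = Σw_i − X^NE + (Σα_i)·X^NE = 76 + 4.72·56 = 340.32.
Planner: ∂(Σu_j)/∂x_i = Σα_j − 1 = 4.72 > 0, so everyone contributes w_i; X^SO = 76, W^SO = 76 + 4.72·76 = 434.72.
Deadweight loss = 94.4.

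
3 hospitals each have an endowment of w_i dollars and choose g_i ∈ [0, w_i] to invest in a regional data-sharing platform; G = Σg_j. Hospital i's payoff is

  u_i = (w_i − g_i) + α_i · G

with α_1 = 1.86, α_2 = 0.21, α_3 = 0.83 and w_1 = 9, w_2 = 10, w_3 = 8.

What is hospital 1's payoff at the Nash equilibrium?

∂u_i/∂g_i = α_i − 1, so hospital i contributes w_i if α_i > 1, else 0.
α_i > 1 for i ∈ {1}; NE contributions (9, 0, 0), G = 9.
u_1 = (9 − 9) + 1.86·9 = 16.74.

16.74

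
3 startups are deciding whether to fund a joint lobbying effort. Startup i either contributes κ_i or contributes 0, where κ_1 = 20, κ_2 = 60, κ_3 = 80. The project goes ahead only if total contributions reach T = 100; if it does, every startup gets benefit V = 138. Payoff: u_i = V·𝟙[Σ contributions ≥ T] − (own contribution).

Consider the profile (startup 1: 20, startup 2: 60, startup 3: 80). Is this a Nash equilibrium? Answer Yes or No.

No

Total = 160 ≥ 100: provided.
Startup 1 (pledges 20, payoff 118): dropping to 0 → total 140, payoff 138. Profitable deviation.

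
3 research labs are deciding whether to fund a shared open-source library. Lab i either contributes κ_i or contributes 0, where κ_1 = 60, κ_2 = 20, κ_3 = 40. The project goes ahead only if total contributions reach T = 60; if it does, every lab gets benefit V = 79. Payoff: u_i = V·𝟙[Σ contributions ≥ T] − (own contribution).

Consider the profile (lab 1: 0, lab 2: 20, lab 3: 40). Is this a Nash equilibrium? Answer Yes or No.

Yes

Total = 60 ≥ 60: provided.
Lab 1 (pledges 0, payoff 79): pledging 60 → total 120, payoff 19. No gain.
Lab 2 (pledges 20, payoff 59): dropping to 0 → total 40, payoff 0. No gain.
Lab 3 (pledges 40, payoff 39): dropping to 0 → total 20, payoff 0. No gain.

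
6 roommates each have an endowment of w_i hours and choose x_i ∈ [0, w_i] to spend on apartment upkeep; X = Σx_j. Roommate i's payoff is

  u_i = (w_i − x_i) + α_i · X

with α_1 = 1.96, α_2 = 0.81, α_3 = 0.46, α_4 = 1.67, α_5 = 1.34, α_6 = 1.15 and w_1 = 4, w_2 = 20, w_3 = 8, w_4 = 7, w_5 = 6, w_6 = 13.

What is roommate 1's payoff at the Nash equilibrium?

58.8

∂u_i/∂x_i = α_i − 1, so roommate i contributes w_i if α_i > 1, else 0.
α_i > 1 for i ∈ {1, 4, 5, 6}; NE contributions (4, 0, 0, 7, 6, 13), X = 30.
u_1 = (4 − 4) + 1.96·30 = 58.8.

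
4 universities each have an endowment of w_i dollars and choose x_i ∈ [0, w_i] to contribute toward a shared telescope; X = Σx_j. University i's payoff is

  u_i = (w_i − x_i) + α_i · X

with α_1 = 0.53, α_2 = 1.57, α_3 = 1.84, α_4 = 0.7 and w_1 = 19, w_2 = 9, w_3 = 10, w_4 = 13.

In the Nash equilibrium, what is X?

∂u_i/∂x_i = α_i − 1, so university i contributes w_i if α_i > 1, else 0.
α_i > 1 for i ∈ {2, 3}; NE contributions (0, 9, 10, 0), X = 19.

19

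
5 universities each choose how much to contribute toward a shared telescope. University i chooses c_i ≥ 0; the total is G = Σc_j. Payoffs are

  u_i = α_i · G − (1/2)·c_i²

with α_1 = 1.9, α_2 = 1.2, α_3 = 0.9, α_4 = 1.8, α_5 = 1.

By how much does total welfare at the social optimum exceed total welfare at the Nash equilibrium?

University i's FOC: ∂u_i/∂c_i = α_i − c_i = 0, so c_i* = α_i.
NE contributions = (1.9, 1.2, 0.9, 1.8, 1); G = 6.8.
W^NE = (Σα)·G − ½Σα_i² = 6.8² − ½·10.1 = 41.19.
Planner sets c_i = Σα_j = 6.8 for every i, so G^SO = 5·6.8 = 34.
W^SO = (Σα)·G^SO − ½·5·(Σα)² = (5/2)·6.8² = 115.6.
Deadweight loss = W^SO − W^NE = 74.41.

74.41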